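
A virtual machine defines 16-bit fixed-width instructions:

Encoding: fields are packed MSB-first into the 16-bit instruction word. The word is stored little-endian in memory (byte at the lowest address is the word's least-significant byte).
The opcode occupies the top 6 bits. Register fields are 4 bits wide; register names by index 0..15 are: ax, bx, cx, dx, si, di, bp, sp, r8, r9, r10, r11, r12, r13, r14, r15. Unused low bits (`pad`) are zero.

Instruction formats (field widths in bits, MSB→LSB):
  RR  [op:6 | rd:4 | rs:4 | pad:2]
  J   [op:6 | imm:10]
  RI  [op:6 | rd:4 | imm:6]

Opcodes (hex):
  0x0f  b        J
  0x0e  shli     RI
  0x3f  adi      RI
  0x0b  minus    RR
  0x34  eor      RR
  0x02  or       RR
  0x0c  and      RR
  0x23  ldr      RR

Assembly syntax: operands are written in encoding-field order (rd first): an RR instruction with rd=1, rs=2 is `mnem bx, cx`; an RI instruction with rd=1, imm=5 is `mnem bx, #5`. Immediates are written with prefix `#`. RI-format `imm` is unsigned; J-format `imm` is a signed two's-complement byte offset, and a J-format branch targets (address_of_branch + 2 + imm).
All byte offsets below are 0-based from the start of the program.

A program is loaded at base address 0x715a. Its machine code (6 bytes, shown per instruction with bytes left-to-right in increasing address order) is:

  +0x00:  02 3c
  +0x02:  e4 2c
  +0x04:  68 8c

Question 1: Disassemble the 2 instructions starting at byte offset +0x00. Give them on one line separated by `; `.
b #2; minus dx, r9

+0x00: 02 3c ⇒ word 0x3c02 (little)
  top 6b → 0xf → b [J]
  imm@[9:0]=0x2 ⇒ #2
+0x02: e4 2c ⇒ word 0x2ce4 (little)
  top 6b → 0xb → minus [RR]
  rd@[9:6]=0x3 ⇒ dx
  rs@[5:2]=0x9 ⇒ r9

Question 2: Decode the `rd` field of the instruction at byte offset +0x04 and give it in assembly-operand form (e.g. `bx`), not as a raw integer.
@+04  little-endian(68 8c) = 0x8c68
  opcode bits[15:10]=0x23: ldr/RR
  rd: (w>>6)&0xf=0x1 → bx
  rs: (w>>2)&0xf=0xa → r10

bx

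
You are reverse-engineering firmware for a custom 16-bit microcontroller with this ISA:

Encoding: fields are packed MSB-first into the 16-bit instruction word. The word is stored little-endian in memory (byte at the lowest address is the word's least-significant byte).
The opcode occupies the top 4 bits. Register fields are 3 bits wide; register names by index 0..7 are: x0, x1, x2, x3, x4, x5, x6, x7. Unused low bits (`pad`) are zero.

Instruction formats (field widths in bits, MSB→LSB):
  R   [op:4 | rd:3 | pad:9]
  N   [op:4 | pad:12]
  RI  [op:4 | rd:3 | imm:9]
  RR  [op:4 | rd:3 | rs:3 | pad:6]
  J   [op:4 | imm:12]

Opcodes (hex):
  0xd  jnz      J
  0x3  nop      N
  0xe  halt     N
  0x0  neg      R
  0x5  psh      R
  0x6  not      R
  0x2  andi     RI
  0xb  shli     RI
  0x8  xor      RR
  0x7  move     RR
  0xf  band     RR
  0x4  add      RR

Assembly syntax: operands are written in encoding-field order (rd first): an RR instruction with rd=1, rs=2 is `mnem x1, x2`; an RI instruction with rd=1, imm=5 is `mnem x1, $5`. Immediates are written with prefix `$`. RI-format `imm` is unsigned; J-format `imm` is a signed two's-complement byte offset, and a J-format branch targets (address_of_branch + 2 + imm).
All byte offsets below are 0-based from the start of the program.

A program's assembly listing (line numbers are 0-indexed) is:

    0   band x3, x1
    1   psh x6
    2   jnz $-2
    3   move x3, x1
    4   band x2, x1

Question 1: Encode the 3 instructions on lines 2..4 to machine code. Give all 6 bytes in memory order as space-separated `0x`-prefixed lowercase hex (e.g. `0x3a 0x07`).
2. jnz fields op=0xd:4|imm=-2:12 → word dffeh → fe df
3. move fields op=0x7:4|rd=3:3|rs=1:3|pad=0:6 → word 7640h → 40 76
4. band fields op=0xf:4|rd=2:3|rs=1:3|pad=0:6 → word f440h → 40 f4

0xfe 0xdf 0x40 0x76 0x40 0xf4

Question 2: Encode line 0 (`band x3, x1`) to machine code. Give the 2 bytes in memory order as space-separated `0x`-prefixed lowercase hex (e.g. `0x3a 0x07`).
line 0 (band): pack op=0xf:4|rd=3:3|rs=1:3|pad=0:6 = 0xf640; little→ 40 f6

0x40 0xf6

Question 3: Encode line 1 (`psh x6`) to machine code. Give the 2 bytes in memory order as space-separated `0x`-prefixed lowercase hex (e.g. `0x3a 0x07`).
1. psh fields op=0x5:4|rd=6:3|pad=0:9 → word 5c00h → 00 5c

0x00 0x5c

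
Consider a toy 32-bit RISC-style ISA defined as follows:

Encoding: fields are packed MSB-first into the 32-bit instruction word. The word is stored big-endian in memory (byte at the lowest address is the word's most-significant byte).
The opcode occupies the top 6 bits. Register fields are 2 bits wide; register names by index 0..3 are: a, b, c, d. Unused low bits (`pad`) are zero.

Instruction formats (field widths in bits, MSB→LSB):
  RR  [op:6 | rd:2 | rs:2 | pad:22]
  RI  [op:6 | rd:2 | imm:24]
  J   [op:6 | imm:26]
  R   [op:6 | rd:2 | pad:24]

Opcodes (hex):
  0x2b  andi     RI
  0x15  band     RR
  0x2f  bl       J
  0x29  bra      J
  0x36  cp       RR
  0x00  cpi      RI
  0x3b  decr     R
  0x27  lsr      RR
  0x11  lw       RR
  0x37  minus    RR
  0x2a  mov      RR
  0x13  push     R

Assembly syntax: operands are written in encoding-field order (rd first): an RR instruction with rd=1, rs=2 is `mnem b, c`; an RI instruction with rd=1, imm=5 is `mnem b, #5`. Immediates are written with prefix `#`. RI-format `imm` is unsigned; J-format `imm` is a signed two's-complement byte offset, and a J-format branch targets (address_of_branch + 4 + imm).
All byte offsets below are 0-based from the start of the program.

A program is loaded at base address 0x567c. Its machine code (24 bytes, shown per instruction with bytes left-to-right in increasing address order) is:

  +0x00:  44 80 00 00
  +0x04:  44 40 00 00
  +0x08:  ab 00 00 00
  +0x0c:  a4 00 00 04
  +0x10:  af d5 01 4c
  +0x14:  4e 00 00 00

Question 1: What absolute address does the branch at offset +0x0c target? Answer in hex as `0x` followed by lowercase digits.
0x5690

@+0c  big-endian(a4 00 00 04) = 0xa4000004
  top 6b → 0x29 → bra [J]
  imm@[25:0]=0x4 ⇒ #4
  target = base 0x567c + off 0x0c + 4 + imm 4 = 0x5690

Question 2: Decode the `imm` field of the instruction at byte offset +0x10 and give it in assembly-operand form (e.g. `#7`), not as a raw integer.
[10] af d5 01 4c → 0xafd5014c
  opcode bits[31:26]=0x2b: andi/RI
  rd@[25:24]=0x3 ⇒ d
  imm@[23:0]=0xd5014c ⇒ #13959500

#13959500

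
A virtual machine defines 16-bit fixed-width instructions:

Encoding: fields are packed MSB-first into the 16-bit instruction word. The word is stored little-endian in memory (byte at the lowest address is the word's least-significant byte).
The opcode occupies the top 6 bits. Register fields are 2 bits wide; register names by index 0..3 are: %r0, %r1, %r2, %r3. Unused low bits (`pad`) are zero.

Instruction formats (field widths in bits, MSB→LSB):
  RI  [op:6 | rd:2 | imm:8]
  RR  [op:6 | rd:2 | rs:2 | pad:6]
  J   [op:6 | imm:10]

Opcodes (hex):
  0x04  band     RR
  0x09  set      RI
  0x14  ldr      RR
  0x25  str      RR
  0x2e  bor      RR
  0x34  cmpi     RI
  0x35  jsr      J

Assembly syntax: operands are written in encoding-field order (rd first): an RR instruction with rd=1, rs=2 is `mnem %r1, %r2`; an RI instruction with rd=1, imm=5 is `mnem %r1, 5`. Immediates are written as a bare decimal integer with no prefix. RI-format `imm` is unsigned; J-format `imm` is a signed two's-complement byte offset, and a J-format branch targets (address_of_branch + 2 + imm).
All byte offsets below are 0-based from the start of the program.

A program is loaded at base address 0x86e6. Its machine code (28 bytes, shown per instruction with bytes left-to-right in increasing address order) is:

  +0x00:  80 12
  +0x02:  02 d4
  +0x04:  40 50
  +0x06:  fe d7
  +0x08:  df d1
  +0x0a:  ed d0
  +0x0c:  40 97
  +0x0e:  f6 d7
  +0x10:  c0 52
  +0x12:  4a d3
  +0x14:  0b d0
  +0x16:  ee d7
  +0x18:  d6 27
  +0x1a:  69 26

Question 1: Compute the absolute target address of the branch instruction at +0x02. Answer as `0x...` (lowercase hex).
0x86ec

+0x02: 02 d4 ⇒ word 0xd402 (little)
  op=0xd402>>10=0x35 ⇒ jsr (J)
  imm: (w>>0)&0x3ff=0x2 → 2
  target = base 0x86e6 + off 0x02 + 2 + imm 2 = 0x86ec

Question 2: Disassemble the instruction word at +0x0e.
+0x0e: f6 d7 ⇒ word 0xd7f6 (little)
  opcode bits[15:10]=0x35: jsr/J
  imm: (w>>0)&0x3ff=0x3f6 (s10→-10) → -10

jsr -10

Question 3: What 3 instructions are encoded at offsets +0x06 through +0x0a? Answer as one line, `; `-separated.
+0x06: fe d7 ⇒ word 0xd7fe (little)
  opcode bits[15:10]=0x35: jsr/J
  [9:0] imm=1022 (s10→-2) = -2
+0x08: df d1 ⇒ word 0xd1df (little)
  opcode bits[15:10]=0x34: cmpi/RI
  [9:8] rd=1 = %r1
  [7:0] imm=223 = 223
+0x0a: ed d0 ⇒ word 0xd0ed (little)
  opcode bits[15:10]=0x34: cmpi/RI
  [9:8] rd=0 = %r0
  [7:0] imm=237 = 237

jsr -2; cmpi %r1, 223; cmpi %r0, 237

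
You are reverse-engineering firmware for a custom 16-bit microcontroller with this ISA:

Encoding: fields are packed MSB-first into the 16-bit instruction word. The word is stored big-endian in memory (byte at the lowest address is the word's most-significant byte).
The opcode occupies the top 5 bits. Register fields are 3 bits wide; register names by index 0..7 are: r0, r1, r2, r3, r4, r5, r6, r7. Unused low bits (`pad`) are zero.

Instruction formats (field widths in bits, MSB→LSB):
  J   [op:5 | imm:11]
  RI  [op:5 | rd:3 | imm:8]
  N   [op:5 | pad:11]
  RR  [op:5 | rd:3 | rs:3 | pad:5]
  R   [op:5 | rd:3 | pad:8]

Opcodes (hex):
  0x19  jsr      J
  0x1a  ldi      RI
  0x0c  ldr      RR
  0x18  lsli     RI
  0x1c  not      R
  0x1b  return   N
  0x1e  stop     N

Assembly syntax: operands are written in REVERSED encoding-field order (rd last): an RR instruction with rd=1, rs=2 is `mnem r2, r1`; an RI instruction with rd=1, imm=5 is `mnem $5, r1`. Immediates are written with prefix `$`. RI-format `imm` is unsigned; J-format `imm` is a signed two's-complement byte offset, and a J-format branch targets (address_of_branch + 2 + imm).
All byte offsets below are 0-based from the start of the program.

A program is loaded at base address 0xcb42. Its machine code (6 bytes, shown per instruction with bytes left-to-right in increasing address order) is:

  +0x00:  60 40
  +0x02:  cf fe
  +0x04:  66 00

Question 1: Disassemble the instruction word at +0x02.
jsr $-2

+0x02: cf fe ⇒ word 0xcffe (big)
  op=0xcffe>>11=0x19 ⇒ jsr (J)
  [10:0] imm=2046 (s11→-2) = $-2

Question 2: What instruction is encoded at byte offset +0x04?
ldr r0, r6

[04] 66 00 → 0x6600
  op=0x6600>>11=0xc ⇒ ldr (RR)
  rd@[10:8]=0x6 ⇒ r6
  rs@[7:5]=0x0 ⇒ r0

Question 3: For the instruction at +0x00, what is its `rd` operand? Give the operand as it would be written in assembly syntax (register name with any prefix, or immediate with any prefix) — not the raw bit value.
+0x00: 60 40 ⇒ word 0x6040 (big)
  op=0x6040>>11=0xc ⇒ ldr (RR)
  rd@[10:8]=0x0 ⇒ r0
  rs@[7:5]=0x2 ⇒ r2

r0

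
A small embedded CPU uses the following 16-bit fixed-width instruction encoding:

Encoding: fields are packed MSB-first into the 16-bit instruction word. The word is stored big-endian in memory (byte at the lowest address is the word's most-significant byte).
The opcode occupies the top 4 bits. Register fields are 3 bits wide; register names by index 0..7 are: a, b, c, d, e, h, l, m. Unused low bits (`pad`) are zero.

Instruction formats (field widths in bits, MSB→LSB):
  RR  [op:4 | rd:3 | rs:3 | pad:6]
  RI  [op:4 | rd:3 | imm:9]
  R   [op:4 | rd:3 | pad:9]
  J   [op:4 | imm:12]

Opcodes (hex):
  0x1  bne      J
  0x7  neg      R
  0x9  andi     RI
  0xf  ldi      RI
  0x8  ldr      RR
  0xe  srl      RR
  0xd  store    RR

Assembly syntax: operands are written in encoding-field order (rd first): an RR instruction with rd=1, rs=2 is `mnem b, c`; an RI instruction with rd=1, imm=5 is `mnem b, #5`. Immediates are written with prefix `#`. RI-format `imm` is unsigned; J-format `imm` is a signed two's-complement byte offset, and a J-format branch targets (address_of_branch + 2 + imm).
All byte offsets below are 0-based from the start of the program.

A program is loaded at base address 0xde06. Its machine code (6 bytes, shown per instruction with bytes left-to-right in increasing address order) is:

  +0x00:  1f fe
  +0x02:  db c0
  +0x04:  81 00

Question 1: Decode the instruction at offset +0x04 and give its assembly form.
ldr a, e

@+04  big-endian(81 00) = 0x8100
  op=0x8100>>12=0x8 ⇒ ldr (RR)
  [11:9] rd=0 = a
  [8:6] rs=4 = e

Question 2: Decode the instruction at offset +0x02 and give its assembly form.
store h, m

@+02  big-endian(db c0) = 0xdbc0
  top 4b → 0xd → store [RR]
  rd@[11:9]=0x5 ⇒ h
  rs@[8:6]=0x7 ⇒ m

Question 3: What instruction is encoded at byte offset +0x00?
bne #-2

off 0x00: read 1f fe as big → 0x1ffe
  opcode bits[15:12]=0x1: bne/J
  [11:0] imm=4094 (s12→-2) = #-2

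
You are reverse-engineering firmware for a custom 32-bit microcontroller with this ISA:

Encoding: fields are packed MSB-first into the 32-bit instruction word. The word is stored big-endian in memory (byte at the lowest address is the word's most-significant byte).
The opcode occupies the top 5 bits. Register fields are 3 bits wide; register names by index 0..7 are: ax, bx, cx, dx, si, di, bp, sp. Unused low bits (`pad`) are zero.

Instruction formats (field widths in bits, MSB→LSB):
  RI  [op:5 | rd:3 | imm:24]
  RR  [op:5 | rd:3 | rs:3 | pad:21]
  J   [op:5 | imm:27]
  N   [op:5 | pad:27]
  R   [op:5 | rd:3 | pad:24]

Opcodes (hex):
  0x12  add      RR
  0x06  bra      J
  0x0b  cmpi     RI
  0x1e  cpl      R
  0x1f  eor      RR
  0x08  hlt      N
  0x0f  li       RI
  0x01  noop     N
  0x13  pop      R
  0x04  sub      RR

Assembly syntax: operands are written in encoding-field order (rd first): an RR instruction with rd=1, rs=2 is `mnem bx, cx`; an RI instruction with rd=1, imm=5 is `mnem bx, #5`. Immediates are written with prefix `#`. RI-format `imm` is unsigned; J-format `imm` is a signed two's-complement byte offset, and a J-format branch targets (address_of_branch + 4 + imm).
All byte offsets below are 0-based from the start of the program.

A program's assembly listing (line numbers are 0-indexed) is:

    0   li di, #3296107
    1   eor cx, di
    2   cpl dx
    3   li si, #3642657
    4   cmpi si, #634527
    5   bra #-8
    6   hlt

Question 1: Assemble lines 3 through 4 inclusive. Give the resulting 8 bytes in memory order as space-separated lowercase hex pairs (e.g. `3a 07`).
7c 37 95 21 5c 09 ae 9f

line 3 (li): pack op=0xf:5|rd=4:3|imm=3642657:24 = 0x7c379521; big→ 7c 37 95 21
line 4 (cmpi): pack op=0xb:5|rd=4:3|imm=634527:24 = 0x5c09ae9f; big→ 5c 09 ae 9f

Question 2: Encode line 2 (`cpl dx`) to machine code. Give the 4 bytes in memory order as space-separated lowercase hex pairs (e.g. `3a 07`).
f3 00 00 00

2. cpl fields op=0x1e:5|rd=3:3|pad=0:24 → word f3000000h → f3 00 00 00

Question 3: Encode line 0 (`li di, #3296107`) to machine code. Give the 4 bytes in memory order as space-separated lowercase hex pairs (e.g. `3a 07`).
line 0 (li): pack op=0xf:5|rd=5:3|imm=3296107:24 = 0x7d324b6b; big→ 7d 32 4b 6b

7d 32 4b 6b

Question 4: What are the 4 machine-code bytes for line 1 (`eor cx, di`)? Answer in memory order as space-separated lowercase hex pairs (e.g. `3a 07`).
L1: eor op=0x1f:5|rd=2:3|rs=5:3|pad=0:21 ⇒ 0xfaa00000 ⇒ big fa a0 00 00

fa a0 00 00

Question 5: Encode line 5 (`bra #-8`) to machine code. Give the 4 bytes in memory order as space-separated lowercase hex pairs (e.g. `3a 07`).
L5: bra op=0x6:5|imm=-8:27 ⇒ 0x37fffff8 ⇒ big 37 ff ff f8

37 ff ff f8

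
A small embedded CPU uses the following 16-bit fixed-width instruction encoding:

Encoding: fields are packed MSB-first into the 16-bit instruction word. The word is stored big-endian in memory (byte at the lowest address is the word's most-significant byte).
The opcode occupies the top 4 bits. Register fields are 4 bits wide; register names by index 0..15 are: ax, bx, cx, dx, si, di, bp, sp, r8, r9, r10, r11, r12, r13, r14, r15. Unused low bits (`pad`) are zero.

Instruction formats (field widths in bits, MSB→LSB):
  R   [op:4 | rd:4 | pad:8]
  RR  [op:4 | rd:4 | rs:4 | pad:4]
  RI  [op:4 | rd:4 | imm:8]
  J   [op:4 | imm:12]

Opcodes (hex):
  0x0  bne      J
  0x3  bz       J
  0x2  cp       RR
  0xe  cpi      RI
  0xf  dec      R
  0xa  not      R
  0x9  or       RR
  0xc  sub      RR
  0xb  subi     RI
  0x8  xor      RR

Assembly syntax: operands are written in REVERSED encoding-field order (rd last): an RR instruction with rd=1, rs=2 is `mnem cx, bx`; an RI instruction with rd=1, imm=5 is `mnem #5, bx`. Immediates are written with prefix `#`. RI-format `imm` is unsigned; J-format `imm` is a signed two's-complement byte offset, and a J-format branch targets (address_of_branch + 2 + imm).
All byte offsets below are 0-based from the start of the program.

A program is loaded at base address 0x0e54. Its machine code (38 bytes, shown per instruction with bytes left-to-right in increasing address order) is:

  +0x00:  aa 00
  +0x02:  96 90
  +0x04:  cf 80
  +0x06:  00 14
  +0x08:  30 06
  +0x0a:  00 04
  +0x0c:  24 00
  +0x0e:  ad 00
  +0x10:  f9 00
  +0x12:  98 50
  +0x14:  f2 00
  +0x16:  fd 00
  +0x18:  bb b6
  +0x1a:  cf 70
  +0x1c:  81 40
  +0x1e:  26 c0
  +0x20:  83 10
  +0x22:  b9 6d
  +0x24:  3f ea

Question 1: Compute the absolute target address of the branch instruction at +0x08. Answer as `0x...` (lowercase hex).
0x0e64

off 0x08: read 30 06 as big → 0x3006
  opcode bits[15:12]=0x3: bz/J
  [11:0] imm=6 = #6
  target = base 0x0e54 + off 0x08 + 2 + imm 6 = 0x0e64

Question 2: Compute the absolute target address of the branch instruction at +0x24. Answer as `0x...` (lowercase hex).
@+24  big-endian(3f ea) = 0x3fea
  op=0x3fea>>12=0x3 ⇒ bz (J)
  imm: (w>>0)&0xfff=0xfea (s12→-22) → #-22
  target = base 0x0e54 + off 0x24 + 2 + imm -22 = 0x0e64

0x0e64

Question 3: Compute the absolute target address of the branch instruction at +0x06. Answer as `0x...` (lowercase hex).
@+06  big-endian(00 14) = 0x0014
  top 4b → 0x0 → bne [J]
  [11:0] imm=20 = #20
  target = base 0x0e54 + off 0x06 + 2 + imm 20 = 0x0e70

0x0e70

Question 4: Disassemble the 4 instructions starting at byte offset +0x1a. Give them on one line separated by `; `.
sub sp, r15; xor si, bx; cp r12, bp; xor bx, dx

off 0x1a: read cf 70 as big → 0xcf70
  top 4b → 0xc → sub [RR]
  rd@[11:8]=0xf ⇒ r15
  rs@[7:4]=0x7 ⇒ sp
off 0x1c: read 81 40 as big → 0x8140
  top 4b → 0x8 → xor [RR]
  rd@[11:8]=0x1 ⇒ bx
  rs@[7:4]=0x4 ⇒ si
off 0x1e: read 26 c0 as big → 0x26c0
  top 4b → 0x2 → cp [RR]
  rd@[11:8]=0x6 ⇒ bp
  rs@[7:4]=0xc ⇒ r12
off 0x20: read 83 10 as big → 0x8310
  top 4b → 0x8 → xor [RR]
  rd@[11:8]=0x3 ⇒ dx
  rs@[7:4]=0x1 ⇒ bx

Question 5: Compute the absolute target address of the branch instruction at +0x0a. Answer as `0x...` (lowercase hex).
0x0e64

[0a] 00 04 → 0x0004
  op=0x0004>>12=0x0 ⇒ bne (J)
  imm: (w>>0)&0xfff=0x4 → #4
  target = base 0x0e54 + off 0x0a + 2 + imm 4 = 0x0e64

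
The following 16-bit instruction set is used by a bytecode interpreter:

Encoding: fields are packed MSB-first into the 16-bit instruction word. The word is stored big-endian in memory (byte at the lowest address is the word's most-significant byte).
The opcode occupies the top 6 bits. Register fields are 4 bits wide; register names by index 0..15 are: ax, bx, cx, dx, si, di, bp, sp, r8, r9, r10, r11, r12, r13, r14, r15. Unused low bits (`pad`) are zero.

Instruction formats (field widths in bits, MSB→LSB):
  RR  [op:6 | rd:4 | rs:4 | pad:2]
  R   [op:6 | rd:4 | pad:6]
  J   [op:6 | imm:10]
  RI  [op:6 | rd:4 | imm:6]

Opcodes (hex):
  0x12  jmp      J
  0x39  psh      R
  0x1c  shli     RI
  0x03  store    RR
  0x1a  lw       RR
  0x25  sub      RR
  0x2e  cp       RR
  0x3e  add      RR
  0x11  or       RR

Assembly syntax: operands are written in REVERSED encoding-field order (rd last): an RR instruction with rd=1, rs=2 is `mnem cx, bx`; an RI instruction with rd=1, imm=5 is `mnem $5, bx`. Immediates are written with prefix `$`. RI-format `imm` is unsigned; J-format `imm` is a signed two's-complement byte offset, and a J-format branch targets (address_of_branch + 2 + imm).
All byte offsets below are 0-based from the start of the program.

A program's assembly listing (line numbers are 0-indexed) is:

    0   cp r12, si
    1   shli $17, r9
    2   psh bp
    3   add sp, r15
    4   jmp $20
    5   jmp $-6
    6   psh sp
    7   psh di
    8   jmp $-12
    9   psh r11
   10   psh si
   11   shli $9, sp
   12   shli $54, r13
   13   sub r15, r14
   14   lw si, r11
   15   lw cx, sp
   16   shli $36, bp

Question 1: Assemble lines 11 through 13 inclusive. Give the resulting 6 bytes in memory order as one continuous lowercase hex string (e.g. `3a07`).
71c9737697bc

line 11 (shli): pack op=0x1c:6|rd=7:4|imm=9:6 = 0x71c9; big→ 71 c9
line 12 (shli): pack op=0x1c:6|rd=13:4|imm=54:6 = 0x7376; big→ 73 76
line 13 (sub): pack op=0x25:6|rd=14:4|rs=15:4|pad=0:2 = 0x97bc; big→ 97 bc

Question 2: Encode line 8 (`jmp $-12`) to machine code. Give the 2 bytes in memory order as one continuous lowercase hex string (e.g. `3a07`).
4bf4

L8: jmp op=0x12:6|imm=-12:10 ⇒ 0x4bf4 ⇒ big 4b f4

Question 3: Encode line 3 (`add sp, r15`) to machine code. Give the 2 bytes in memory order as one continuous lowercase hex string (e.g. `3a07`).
L3: add op=0x3e:6|rd=15:4|rs=7:4|pad=0:2 ⇒ 0xfbdc ⇒ big fb dc

fbdc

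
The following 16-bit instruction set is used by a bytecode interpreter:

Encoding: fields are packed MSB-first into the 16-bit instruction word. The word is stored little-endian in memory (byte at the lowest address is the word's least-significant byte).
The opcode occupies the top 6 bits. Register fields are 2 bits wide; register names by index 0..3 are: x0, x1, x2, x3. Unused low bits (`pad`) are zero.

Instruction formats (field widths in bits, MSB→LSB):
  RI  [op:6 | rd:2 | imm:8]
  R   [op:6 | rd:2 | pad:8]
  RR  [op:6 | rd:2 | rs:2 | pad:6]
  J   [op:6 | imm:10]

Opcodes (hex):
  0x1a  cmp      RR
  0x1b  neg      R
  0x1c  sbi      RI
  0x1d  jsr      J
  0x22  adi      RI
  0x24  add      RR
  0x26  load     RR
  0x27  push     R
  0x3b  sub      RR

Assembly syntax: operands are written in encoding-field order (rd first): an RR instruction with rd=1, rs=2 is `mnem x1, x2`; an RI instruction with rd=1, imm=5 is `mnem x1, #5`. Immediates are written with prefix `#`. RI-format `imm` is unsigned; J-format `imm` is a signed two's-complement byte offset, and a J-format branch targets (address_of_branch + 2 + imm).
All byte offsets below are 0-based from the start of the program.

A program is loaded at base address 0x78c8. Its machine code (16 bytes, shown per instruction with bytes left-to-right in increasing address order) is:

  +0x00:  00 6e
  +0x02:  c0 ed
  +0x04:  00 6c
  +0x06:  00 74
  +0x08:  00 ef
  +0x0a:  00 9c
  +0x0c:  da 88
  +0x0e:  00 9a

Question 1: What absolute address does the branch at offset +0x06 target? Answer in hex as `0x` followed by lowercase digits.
@+06  little-endian(00 74) = 0x7400
  opcode bits[15:10]=0x1d: jsr/J
  imm@[9:0]=0x0 ⇒ #0
  target = base 0x78c8 + off 0x06 + 2 + imm 0 = 0x78d0

0x78d0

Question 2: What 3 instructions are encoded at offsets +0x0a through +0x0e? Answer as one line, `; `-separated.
off 0x0a: read 00 9c as little → 0x9c00
  opcode bits[15:10]=0x27: push/R
  rd: (w>>8)&0x3=0x0 → x0
off 0x0c: read da 88 as little → 0x88da
  opcode bits[15:10]=0x22: adi/RI
  rd: (w>>8)&0x3=0x0 → x0
  imm: (w>>0)&0xff=0xda → #218
off 0x0e: read 00 9a as little → 0x9a00
  opcode bits[15:10]=0x26: load/RR
  rd: (w>>8)&0x3=0x2 → x2
  rs: (w>>6)&0x3=0x0 → x0

push x0; adi x0, #218; load x2, x0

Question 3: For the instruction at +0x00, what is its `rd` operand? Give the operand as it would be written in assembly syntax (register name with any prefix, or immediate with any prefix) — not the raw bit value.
x2

@+00  little-endian(00 6e) = 0x6e00
  op=0x6e00>>10=0x1b ⇒ neg (R)
  [9:8] rd=2 = x2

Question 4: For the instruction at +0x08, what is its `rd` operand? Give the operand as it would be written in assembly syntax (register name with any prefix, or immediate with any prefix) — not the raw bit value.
x3

@+08  little-endian(00 ef) = 0xef00
  opcode bits[15:10]=0x3b: sub/RR
  rd: (w>>8)&0x3=0x3 → x3
  rs: (w>>6)&0x3=0x0 → x0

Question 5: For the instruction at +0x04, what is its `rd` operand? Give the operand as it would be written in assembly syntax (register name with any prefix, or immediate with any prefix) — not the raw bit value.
+0x04: 00 6c ⇒ word 0x6c00 (little)
  opcode bits[15:10]=0x1b: neg/R
  [9:8] rd=0 = x0

x0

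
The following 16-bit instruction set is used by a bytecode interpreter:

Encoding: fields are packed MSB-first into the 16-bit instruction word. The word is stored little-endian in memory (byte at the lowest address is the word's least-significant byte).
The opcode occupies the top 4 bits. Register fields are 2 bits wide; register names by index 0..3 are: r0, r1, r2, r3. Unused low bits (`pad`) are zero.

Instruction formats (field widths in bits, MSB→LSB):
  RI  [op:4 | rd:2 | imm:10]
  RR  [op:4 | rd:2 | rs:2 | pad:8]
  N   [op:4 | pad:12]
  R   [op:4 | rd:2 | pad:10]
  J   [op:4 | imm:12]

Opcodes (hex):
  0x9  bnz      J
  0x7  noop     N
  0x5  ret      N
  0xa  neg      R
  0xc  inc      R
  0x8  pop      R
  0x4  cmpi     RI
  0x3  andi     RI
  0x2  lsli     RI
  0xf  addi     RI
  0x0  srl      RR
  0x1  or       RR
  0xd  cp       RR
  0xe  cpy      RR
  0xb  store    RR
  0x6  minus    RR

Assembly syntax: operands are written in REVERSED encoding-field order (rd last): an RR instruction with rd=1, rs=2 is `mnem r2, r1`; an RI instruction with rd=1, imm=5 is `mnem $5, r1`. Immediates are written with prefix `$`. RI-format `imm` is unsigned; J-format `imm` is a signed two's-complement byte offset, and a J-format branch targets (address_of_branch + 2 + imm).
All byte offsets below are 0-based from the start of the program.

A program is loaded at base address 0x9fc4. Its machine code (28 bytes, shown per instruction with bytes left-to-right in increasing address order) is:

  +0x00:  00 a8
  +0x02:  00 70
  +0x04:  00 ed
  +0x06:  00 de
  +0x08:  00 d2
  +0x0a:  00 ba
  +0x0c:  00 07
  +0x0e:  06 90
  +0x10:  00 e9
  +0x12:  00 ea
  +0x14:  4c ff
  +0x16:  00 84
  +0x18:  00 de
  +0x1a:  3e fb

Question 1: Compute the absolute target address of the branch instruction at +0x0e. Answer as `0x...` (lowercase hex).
off 0x0e: read 06 90 as little → 0x9006
  opcode bits[15:12]=0x9: bnz/J
  imm@[11:0]=0x6 ⇒ $6
  target = base 0x9fc4 + off 0x0e + 2 + imm 6 = 0x9fda

0x9fda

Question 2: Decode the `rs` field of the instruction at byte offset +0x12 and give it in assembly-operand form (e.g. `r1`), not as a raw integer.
off 0x12: read 00 ea as little → 0xea00
  top 4b → 0xe → cpy [RR]
  rd: (w>>10)&0x3=0x2 → r2
  rs: (w>>8)&0x3=0x2 → r2

r2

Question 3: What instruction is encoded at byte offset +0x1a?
addi $830, r2

off 0x1a: read 3e fb as little → 0xfb3e
  opcode bits[15:12]=0xf: addi/RI
  rd: (w>>10)&0x3=0x2 → r2
  imm: (w>>0)&0x3ff=0x33e → $830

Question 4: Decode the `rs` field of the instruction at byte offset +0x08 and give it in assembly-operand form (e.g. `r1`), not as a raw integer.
r2

off 0x08: read 00 d2 as little → 0xd200
  opcode bits[15:12]=0xd: cp/RR
  rd@[11:10]=0x0 ⇒ r0
  rs@[9:8]=0x2 ⇒ r2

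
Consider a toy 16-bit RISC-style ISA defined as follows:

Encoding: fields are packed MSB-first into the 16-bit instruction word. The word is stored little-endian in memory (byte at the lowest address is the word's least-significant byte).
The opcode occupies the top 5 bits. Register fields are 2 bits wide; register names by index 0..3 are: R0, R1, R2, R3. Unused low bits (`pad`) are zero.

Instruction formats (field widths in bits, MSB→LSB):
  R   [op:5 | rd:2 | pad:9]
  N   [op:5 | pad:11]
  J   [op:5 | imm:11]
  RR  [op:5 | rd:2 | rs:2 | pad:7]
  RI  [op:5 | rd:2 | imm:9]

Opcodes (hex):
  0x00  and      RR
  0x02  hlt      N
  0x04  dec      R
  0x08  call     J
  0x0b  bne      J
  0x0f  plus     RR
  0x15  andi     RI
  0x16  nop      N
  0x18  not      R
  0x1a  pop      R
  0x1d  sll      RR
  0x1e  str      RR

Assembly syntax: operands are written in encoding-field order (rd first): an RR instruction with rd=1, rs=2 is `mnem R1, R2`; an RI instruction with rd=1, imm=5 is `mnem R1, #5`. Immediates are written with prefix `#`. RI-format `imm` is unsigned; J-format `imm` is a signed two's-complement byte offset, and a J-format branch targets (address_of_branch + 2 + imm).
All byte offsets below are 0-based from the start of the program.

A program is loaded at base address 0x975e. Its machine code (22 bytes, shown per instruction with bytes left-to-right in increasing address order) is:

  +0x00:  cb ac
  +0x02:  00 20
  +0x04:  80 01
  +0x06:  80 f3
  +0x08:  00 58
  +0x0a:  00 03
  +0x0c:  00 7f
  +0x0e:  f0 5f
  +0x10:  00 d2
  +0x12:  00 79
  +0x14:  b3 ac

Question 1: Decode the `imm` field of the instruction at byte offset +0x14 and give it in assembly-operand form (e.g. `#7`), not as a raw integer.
#179

@+14  little-endian(b3 ac) = 0xacb3
  op=0xacb3>>11=0x15 ⇒ andi (RI)
  [10:9] rd=2 = R2
  [8:0] imm=179 = #179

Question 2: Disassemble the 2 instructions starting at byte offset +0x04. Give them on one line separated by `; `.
[04] 80 01 → 0x0180
  opcode bits[15:11]=0x0: and/RR
  [10:9] rd=0 = R0
  [8:7] rs=3 = R3
[06] 80 f3 → 0xf380
  opcode bits[15:11]=0x1e: str/RR
  [10:9] rd=1 = R1
  [8:7] rs=3 = R3

and R0, R3; str R1, R3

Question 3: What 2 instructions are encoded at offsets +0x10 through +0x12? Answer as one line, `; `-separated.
@+10  little-endian(00 d2) = 0xd200
  opcode bits[15:11]=0x1a: pop/R
  [10:9] rd=1 = R1
@+12  little-endian(00 79) = 0x7900
  opcode bits[15:11]=0xf: plus/RR
  [10:9] rd=0 = R0
  [8:7] rs=2 = R2

pop R1; plus R0, R2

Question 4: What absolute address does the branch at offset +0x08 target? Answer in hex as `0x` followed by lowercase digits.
off 0x08: read 00 58 as little → 0x5800
  opcode bits[15:11]=0xb: bne/J
  imm@[10:0]=0x0 ⇒ #0
  target = base 0x975e + off 0x08 + 2 + imm 0 = 0x9768

0x9768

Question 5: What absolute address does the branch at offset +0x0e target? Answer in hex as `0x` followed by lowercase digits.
0x975e

off 0x0e: read f0 5f as little → 0x5ff0
  top 5b → 0xb → bne [J]
  [10:0] imm=2032 (s11→-16) = #-16
  target = base 0x975e + off 0x0e + 2 + imm -16 = 0x975e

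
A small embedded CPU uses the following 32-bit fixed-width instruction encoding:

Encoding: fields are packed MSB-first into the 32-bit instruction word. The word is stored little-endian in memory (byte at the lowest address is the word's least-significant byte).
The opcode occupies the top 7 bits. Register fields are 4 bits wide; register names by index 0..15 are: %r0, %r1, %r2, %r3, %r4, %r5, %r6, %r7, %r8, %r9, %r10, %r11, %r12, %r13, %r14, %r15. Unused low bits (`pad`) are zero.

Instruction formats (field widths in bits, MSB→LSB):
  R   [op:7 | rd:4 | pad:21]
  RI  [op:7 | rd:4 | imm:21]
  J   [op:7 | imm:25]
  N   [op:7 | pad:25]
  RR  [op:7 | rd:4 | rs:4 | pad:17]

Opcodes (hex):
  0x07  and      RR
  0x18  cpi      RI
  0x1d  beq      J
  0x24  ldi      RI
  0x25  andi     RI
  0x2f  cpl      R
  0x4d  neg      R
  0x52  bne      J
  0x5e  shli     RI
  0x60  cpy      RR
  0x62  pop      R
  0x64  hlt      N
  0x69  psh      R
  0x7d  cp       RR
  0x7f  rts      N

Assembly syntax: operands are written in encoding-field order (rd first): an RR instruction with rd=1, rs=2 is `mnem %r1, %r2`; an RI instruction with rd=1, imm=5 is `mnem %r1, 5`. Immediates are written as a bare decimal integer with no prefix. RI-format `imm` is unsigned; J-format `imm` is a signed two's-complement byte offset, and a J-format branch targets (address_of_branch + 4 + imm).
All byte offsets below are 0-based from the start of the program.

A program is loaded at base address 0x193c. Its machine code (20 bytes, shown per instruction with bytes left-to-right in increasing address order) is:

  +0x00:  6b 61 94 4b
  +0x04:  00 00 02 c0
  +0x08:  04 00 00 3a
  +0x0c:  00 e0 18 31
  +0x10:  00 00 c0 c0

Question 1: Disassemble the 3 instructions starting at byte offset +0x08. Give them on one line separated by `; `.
beq 4; cpi %r8, 1630208; cpy %r6, %r0

off 0x08: read 04 00 00 3a as little → 0x3a000004
  opcode bits[31:25]=0x1d: beq/J
  imm@[24:0]=0x4 ⇒ 4
off 0x0c: read 00 e0 18 31 as little → 0x3118e000
  opcode bits[31:25]=0x18: cpi/RI
  rd@[24:21]=0x8 ⇒ %r8
  imm@[20:0]=0x18e000 ⇒ 1630208
off 0x10: read 00 00 c0 c0 as little → 0xc0c00000
  opcode bits[31:25]=0x60: cpy/RR
  rd@[24:21]=0x6 ⇒ %r6
  rs@[20:17]=0x0 ⇒ %r0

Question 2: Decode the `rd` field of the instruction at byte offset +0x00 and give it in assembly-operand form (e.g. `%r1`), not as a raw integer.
%r12

@+00  little-endian(6b 61 94 4b) = 0x4b94616b
  op=0x4b94616b>>25=0x25 ⇒ andi (RI)
  rd@[24:21]=0xc ⇒ %r12
  imm@[20:0]=0x14616b ⇒ 1335659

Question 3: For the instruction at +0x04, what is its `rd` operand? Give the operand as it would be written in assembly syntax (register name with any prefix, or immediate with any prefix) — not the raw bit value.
%r0

[04] 00 00 02 c0 → 0xc0020000
  top 7b → 0x60 → cpy [RR]
  rd: (w>>21)&0xf=0x0 → %r0
  rs: (w>>17)&0xf=0x1 → %r1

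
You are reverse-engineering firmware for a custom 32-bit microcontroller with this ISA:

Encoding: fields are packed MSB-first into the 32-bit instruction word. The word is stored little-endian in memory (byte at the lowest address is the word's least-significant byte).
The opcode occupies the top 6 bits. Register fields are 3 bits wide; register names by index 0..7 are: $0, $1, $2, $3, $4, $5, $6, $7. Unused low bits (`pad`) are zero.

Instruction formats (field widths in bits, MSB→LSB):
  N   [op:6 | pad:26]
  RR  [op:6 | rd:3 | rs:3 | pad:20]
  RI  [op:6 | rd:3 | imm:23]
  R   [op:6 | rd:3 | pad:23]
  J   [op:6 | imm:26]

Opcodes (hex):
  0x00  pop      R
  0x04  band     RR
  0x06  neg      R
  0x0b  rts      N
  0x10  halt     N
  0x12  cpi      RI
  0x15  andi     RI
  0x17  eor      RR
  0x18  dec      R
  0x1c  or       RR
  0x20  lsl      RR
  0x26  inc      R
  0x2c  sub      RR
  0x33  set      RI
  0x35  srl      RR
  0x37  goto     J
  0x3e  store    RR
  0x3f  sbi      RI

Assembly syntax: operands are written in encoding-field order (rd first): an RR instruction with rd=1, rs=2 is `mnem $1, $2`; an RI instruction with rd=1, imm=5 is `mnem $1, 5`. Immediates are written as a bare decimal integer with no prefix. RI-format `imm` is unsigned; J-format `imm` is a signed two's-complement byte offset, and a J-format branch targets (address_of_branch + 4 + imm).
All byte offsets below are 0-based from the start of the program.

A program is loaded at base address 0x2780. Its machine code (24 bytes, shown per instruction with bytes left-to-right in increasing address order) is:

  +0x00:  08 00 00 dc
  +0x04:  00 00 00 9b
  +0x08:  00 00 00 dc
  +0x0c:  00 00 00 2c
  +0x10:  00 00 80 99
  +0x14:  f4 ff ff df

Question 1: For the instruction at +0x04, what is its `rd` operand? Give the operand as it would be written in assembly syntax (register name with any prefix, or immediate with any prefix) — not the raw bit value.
$6

off 0x04: read 00 00 00 9b as little → 0x9b000000
  op=0x9b000000>>26=0x26 ⇒ inc (R)
  rd@[25:23]=0x6 ⇒ $6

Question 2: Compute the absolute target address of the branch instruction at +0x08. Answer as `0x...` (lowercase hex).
[08] 00 00 00 dc → 0xdc000000
  op=0xdc000000>>26=0x37 ⇒ goto (J)
  imm: (w>>0)&0x3ffffff=0x0 → 0
  target = base 0x2780 + off 0x08 + 4 + imm 0 = 0x278c

0x278c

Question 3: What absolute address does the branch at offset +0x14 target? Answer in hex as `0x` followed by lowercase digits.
0x278c

+0x14: f4 ff ff df ⇒ word 0xdffffff4 (little)
  top 6b → 0x37 → goto [J]
  imm: (w>>0)&0x3ffffff=0x3fffff4 (s26→-12) → -12
  target = base 0x2780 + off 0x14 + 4 + imm -12 = 0x278c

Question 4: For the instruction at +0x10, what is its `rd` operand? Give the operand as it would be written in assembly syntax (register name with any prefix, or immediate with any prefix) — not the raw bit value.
@+10  little-endian(00 00 80 99) = 0x99800000
  opcode bits[31:26]=0x26: inc/R
  rd@[25:23]=0x3 ⇒ $3

$3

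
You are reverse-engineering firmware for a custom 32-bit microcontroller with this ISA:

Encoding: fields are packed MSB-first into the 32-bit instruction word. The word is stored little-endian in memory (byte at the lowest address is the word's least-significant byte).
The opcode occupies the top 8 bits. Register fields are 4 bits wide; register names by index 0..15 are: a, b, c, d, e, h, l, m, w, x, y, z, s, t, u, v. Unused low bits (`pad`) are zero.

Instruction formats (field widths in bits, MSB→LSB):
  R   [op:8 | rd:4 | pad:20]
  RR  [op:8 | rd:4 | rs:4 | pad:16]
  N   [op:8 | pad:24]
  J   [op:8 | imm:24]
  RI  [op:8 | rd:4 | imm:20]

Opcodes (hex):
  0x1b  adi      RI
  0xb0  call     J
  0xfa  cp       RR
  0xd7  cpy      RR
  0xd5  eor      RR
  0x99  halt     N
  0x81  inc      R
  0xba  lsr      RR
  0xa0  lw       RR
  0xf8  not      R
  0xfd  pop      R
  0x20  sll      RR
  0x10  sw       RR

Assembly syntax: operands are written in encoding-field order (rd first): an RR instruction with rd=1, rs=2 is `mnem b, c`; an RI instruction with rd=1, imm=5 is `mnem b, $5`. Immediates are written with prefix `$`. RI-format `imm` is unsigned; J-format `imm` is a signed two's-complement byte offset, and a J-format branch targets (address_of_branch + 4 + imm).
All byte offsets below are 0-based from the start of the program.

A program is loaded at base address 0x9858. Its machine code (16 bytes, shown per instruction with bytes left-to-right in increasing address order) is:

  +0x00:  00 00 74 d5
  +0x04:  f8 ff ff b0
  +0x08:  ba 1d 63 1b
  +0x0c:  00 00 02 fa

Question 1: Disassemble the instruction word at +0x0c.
cp a, c

+0x0c: 00 00 02 fa ⇒ word 0xfa020000 (little)
  op=0xfa020000>>24=0xfa ⇒ cp (RR)
  rd@[23:20]=0x0 ⇒ a
  rs@[19:16]=0x2 ⇒ c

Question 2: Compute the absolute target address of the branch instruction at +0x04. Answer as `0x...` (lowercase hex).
@+04  little-endian(f8 ff ff b0) = 0xb0fffff8
  opcode bits[31:24]=0xb0: call/J
  [23:0] imm=16777208 (s24→-8) = $-8
  target = base 0x9858 + off 0x04 + 4 + imm -8 = 0x9858

0x9858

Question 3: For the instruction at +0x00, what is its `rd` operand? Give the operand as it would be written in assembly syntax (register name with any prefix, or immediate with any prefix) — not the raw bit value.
@+00  little-endian(00 00 74 d5) = 0xd5740000
  opcode bits[31:24]=0xd5: eor/RR
  rd: (w>>20)&0xf=0x7 → m
  rs: (w>>16)&0xf=0x4 → e

m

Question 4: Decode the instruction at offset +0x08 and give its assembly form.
adi l, $204218

off 0x08: read ba 1d 63 1b as little → 0x1b631dba
  top 8b → 0x1b → adi [RI]
  rd: (w>>20)&0xf=0x6 → l
  imm: (w>>0)&0xfffff=0x31dba → $204218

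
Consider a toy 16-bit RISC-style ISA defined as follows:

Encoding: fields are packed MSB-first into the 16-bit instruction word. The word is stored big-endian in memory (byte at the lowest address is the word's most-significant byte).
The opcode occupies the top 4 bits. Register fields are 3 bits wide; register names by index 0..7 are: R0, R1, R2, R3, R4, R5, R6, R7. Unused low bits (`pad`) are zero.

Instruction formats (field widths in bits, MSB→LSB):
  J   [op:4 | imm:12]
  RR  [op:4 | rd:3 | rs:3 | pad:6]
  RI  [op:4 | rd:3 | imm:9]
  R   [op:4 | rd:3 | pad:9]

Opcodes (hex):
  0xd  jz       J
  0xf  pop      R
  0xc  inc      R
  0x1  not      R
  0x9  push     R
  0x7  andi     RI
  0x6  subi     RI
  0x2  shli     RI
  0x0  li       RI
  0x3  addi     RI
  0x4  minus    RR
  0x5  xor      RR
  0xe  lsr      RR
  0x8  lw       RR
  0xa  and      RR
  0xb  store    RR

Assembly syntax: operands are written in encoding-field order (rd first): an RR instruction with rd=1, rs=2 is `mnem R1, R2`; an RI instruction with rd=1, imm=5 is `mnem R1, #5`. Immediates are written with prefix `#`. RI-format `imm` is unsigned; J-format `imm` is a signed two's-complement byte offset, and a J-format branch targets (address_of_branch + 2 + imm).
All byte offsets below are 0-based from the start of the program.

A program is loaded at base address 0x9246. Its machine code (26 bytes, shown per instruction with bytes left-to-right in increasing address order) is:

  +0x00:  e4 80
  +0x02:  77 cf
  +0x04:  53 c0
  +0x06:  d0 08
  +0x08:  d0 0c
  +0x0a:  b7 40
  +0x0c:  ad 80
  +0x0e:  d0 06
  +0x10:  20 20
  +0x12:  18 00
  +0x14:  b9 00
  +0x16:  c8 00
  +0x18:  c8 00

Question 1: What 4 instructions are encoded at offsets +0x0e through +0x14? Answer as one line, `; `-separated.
off 0x0e: read d0 06 as big → 0xd006
  op=0xd006>>12=0xd ⇒ jz (J)
  [11:0] imm=6 = #6
off 0x10: read 20 20 as big → 0x2020
  op=0x2020>>12=0x2 ⇒ shli (RI)
  [11:9] rd=0 = R0
  [8:0] imm=32 = #32
off 0x12: read 18 00 as big → 0x1800
  op=0x1800>>12=0x1 ⇒ not (R)
  [11:9] rd=4 = R4
off 0x14: read b9 00 as big → 0xb900
  op=0xb900>>12=0xb ⇒ store (RR)
  [11:9] rd=4 = R4
  [8:6] rs=4 = R4

jz #6; shli R0, #32; not R4; store R4, R4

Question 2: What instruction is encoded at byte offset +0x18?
inc R4

[18] c8 00 → 0xc800
  top 4b → 0xc → inc [R]
  rd: (w>>9)&0x7=0x4 → R4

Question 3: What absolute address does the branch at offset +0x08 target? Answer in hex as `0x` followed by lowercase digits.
@+08  big-endian(d0 0c) = 0xd00c
  opcode bits[15:12]=0xd: jz/J
  [11:0] imm=12 = #12
  target = base 0x9246 + off 0x08 + 2 + imm 12 = 0x925c

0x925c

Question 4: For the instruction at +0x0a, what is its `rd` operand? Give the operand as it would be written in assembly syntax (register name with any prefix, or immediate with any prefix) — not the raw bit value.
[0a] b7 40 → 0xb740
  top 4b → 0xb → store [RR]
  [11:9] rd=3 = R3
  [8:6] rs=5 = R5

R3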